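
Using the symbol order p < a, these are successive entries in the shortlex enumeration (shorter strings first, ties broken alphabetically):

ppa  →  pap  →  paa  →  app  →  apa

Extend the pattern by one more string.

The successor of apa increments the rightmost position that isn't already a and resets every position after it to p.

aap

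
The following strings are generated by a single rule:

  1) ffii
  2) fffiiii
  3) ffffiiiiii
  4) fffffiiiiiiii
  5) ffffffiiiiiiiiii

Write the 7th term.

ffffffffiiiiiiiiiiiiii

Reading off run lengths: f runs 2, 3, 4, 5, 6; i runs 2, 4, 6, 8, 10 — each is linear in n (n = 1, 2, …).
Setting n = 7 gives 8, 14 characters in each block.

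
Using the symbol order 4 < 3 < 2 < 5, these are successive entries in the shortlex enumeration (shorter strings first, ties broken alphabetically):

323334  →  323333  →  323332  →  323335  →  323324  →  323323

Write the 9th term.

323354

Stepping forward 3 times from 323323: 323323 → 323322 → 323325, then the target.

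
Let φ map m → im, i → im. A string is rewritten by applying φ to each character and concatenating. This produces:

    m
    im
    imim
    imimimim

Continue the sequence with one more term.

imimimimimimimim

Apply φ to imimimim symbol by symbol: i→im, m→im, i→im, m→im, i→im, m→im, i→im, m→im; joined: im im im im im im im im.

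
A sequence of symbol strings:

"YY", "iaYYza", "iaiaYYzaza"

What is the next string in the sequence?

iaiaiaYYzazaza

s(k+1) = ia·s(k)·za, so each term gains ia as a prefix and za as a suffix.
So the next term is ia·iaiaYYzaza·za.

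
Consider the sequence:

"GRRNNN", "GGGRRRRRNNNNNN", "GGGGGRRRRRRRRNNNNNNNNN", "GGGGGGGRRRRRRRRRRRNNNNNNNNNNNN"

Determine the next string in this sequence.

GGGGGGGGGRRRRRRRRRRRRRRNNNNNNNNNNNNNNN

Each string has the form G^{2n-1} R^{3n-1} N^{3n} (n = 1, 2, …).
At n = 5 the blocks have lengths 9, 14, 15.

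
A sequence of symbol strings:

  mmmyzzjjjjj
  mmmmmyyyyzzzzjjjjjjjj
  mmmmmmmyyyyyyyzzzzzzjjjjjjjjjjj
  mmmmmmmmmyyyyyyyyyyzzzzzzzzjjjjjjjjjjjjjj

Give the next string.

Reading off run lengths: m runs 3, 5, 7, 9; y runs 1, 4, 7, 10; z runs 2, 4, 6, 8; j runs 5, 8, 11, 14 — each is linear in n (n = 1, 2, …).
At n = 5 the blocks have lengths 11, 13, 10, 17.

mmmmmmmmmmmyyyyyyyyyyyyyzzzzzzzzzzjjjjjjjjjjjjjjjjj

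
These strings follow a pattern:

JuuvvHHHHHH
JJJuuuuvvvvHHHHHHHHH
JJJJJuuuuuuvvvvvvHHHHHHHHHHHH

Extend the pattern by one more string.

JJJJJJJuuuuuuuuvvvvvvvvHHHHHHHHHHHHHHH

Term n consists of 2n-1 J's, followed by 2n u's, followed by 2n v's, followed by 3n+3 H's (n = 1, 2, …).
At n = 4 the blocks have lengths 7, 8, 8, 15.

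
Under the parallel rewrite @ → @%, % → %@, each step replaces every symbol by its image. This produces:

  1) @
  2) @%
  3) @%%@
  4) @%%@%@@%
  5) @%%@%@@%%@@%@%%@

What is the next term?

Rewriting the 16 symbols of @%%@%@@%%@@%@%%@ one by one yields @% %@ %@ @% %@ @% @% %@ %@ @% @% %@ @% %@ %@ @%; concatenated:

@%%@%@@%%@@%@%%@%@@%@%%@@%%@%@@%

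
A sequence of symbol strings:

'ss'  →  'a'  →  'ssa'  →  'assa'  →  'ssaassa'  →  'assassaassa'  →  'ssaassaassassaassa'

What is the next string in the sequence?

assassaassassaassaassassaassa

From term 3 onward, concatenate the second-to-last term with the last: ss·a = ssa, a·ssa = assa, …
The next term joins assassaassa and ssaassaassassaassa.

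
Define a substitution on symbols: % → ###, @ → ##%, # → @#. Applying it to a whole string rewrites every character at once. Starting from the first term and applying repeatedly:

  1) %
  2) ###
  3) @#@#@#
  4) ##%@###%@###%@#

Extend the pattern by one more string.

Applying the rule to each of the 15 symbols of ##%@###%@###%@# gives the pieces @# @# ### ##% @# @# @# ### ##% @# @# @# ### ##% @#, which concatenate to the answer.

@#@######%@#@#@######%@#@#@######%@#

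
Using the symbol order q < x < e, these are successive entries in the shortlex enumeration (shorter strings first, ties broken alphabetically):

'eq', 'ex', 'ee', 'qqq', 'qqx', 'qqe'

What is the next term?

The successor of qqe increments the rightmost position that isn't already e and resets every position after it to q.

qxq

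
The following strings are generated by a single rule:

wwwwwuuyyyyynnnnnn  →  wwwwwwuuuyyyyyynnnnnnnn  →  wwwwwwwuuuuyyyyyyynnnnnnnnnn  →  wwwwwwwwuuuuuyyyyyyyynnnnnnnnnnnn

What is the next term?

Term n consists of n+2 w's, followed by n-1 u's, followed by n+2 y's, followed by 2n n's, where the shown terms are n = 3, 4, 5, 6.
At n = 7 the blocks have lengths 9, 6, 9, 14.

wwwwwwwwwuuuuuuyyyyyyyyynnnnnnnnnnnnnn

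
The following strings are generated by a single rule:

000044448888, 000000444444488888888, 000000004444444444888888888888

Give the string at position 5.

000000000000444444444444444488888888888888888888

Reading off run lengths: 0 runs 4, 6, 8; 4 runs 4, 7, 10; 8 runs 4, 8, 12 — each is linear in n (n = 1, 2, …).
At n = 5 the blocks have lengths 12, 16, 20.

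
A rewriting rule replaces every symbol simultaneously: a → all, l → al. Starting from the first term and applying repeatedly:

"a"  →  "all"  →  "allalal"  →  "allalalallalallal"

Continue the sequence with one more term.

allalalallalallalallalalallalallalalallal

φ(allalalallalallal) expands symbol-by-symbol to all al al all al all al all al al all al all al al all al; joining the 17 pieces gives the next term.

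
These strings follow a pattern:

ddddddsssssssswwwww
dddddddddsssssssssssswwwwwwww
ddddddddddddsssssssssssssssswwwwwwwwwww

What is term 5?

ddddddddddddddddddsssssssssssssssssssssssswwwwwwwwwwwwwwwww

The n-th term is 3n d's then 4n s's then 3n-1 w's, where the shown terms are n = 2, 3, 4.
At n = 6 the blocks have lengths 18, 24, 17.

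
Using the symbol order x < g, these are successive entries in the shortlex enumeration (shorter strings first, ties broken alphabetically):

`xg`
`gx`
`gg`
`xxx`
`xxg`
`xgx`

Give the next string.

xgg

Treat xgx as a base-2 numeral over the given alphabet and add one, carrying through any trailing g's.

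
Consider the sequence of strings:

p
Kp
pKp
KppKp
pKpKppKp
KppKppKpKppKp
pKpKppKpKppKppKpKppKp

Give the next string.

KppKppKpKppKppKpKppKpKppKppKpKppKp

From term 3 onward, concatenate the second-to-last term with the last: p·Kp = pKp, Kp·pKp = KppKp, …
Continuing: KppKppKpKppKp · pKpKppKpKppKppKpKppKp gives term 8.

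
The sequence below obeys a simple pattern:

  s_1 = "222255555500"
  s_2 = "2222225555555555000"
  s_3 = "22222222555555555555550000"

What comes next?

Each string has the form 2^{2n} 5^{4n-2} 0^{n}, where the shown terms are n = 2, 3, 4.
At n = 5 the blocks have lengths 10, 18, 5.

222222222255555555555555555500000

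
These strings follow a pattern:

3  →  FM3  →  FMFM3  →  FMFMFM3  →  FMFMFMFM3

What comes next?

Each term is the previous one with FM prepended.
Applying this once more to FMFMFMFM3:

FMFMFMFMFM3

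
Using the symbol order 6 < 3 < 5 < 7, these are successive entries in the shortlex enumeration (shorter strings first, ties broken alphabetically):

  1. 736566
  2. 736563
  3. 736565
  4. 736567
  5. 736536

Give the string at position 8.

Continuing the enumeration 3 steps past 736536: 736536 → 736533 → 736535 → (answer).

736537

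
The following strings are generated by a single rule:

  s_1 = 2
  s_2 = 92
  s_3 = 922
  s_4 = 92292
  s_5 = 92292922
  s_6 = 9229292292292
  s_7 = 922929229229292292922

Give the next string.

Each term (from the third on) is the previous term followed by the one before it: term 3 = 92·2 = 922.
The next term joins 922929229229292292922 and 9229292292292.

9229292292292922929229229292292292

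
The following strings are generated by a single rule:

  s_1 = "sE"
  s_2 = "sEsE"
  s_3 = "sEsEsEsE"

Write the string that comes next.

sEsEsEsEsEsEsEsE

Each string is two copies of the previous one concatenated.
One more doubling of sEsEsEsE gives the answer.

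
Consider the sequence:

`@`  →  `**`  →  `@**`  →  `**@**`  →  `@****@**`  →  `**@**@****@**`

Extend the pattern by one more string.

@****@****@**@****@**

Each term (from the third on) is the two preceding terms concatenated in order: term 3 = @·** = @**.
The next term joins @****@** and **@**@****@**.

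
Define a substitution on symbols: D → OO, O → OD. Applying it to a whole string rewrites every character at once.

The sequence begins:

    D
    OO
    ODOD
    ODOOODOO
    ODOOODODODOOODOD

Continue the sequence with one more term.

ODOOODODODOOODOOODOOODODODOOODOO

Applying the rule to each of the 16 symbols of ODOOODODODOOODOD gives the pieces OD OO OD OD OD OO OD OO OD OO OD OD OD OO OD OO, which concatenate to the answer.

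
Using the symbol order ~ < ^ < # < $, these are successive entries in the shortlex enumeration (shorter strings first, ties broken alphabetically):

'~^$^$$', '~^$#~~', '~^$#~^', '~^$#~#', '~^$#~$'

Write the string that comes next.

~^$#^~

The successor of ~^$#~$ increments the rightmost position that isn't already $ and resets every position after it to ~.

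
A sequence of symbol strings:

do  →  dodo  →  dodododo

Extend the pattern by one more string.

Each string is two copies of the previous one concatenated.
Doubling dodododo:

dodododododododo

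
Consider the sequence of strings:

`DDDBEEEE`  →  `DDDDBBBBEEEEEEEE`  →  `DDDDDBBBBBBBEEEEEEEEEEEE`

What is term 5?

Each string has the form D^{n+2} B^{3n-2} E^{4n} (n = 1, 2, …).
For term 5, n = 5, so the run lengths are 7, 13, 20.

DDDDDDDBBBBBBBBBBBBBEEEEEEEEEEEEEEEEEEEE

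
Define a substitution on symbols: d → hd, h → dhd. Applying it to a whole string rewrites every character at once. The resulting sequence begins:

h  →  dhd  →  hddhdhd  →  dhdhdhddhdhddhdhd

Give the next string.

Rewriting the 17 symbols of dhdhdhddhdhddhdhd one by one yields hd dhd hd dhd hd dhd hd hd dhd hd dhd hd hd dhd hd dhd hd; concatenated:

hddhdhddhdhddhdhdhddhdhddhdhdhddhdhddhdhd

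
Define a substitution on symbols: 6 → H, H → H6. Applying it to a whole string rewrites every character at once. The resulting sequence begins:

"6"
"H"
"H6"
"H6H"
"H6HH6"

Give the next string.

Expanding H6HH6: H→H6, 6→H, H→H6, H→H6, 6→H. Concatenated: H6 H H6 H6 H.

H6HH6H6H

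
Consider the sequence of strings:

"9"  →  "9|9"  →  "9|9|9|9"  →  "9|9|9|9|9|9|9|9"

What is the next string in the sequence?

9|9|9|9|9|9|9|9|9|9|9|9|9|9|9|9

s(k+1) = s(k)·|·s(k) — each term doubles the last with '|' between the halves.
One more doubling of 9|9|9|9|9|9|9|9 gives the answer.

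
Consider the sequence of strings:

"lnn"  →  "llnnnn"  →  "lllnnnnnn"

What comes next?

Term n consists of n l's, followed by 2n n's (n = 1, 2, …).
Setting n = 4 gives 4, 8 characters in each block.

llllnnnnnnnn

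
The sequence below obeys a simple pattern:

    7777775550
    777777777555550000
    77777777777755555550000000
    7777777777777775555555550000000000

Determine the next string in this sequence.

777777777777777777555555555550000000000000

Term n consists of 3n+3 7's, followed by 2n+1 5's, followed by 3n-2 0's (n = 1, 2, …).
At n = 5 the blocks have lengths 18, 11, 13.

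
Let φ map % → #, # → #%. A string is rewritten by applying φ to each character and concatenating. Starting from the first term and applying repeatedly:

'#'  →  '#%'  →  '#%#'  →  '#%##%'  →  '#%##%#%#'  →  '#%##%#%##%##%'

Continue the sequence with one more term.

#%##%#%##%##%#%##%#%#

Replace each of the 13 characters of #%##%#%##%##% in place — #% # #% #% # #% # #% #% # #% #% # — and concatenate.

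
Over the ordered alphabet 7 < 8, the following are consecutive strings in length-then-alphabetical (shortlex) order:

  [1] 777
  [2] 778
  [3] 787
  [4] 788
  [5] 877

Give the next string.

Find the rightmost character of 877 below 8, bump it to the next letter, and reset everything to its right to 7.

878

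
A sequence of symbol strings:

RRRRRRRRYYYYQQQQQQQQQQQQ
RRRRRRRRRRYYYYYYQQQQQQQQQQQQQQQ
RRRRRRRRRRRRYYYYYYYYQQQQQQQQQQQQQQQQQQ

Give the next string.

Term n consists of 2n+2 R's, followed by 2n-2 Y's, followed by 3n+3 Q's, where the shown terms are n = 3, 4, 5.
At n = 6 the blocks have lengths 14, 10, 21.

RRRRRRRRRRRRRRYYYYYYYYYYQQQQQQQQQQQQQQQQQQQQQ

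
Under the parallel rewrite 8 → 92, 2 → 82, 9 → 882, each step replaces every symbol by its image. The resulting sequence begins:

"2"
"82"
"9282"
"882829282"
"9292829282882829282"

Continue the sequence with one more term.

882828828292828828292829292829282882829282

φ(9292829282882829282) expands symbol-by-symbol to 882 82 882 82 92 82 882 82 92 82 92 92 82 92 82 882 82 92 82; joining the 19 pieces gives the next term.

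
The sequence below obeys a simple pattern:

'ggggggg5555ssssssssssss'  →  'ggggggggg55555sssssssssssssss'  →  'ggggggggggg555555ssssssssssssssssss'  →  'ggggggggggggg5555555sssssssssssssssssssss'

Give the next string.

ggggggggggggggg55555555ssssssssssssssssssssssss

Each string has the form g^{2n+1} 5^{n+1} s^{3n+3}, where the shown terms are n = 3, 4, 5, 6.
Setting n = 7 gives 15, 8, 24 characters in each block.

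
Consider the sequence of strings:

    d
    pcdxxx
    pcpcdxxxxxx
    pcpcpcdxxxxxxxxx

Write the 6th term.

Every step adds pc to the front and xxx to the end of the previous string.
From pcpcpcdxxxxxxxxx, 2 further steps: pcpcpcdxxxxxxxxx → pcpcpcpcdxxxxxxxxxxxx → (answer).

pcpcpcpcpcdxxxxxxxxxxxxxxx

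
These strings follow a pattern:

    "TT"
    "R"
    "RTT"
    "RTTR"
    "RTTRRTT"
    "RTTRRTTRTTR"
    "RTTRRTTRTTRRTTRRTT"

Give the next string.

RTTRRTTRTTRRTTRRTTRTTRRTTRTTR

This is a Fibonacci-style word recurrence s(k) = s(k−1)·s(k−2): e.g. R·TT = RTT.
So term 8 is RTTRRTTRTTRRTTRRTT·RTTRRTTRTTR.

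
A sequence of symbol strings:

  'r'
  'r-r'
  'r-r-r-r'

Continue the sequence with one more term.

r-r-r-r-r-r-r-r

Each string is two copies of the previous one joined by '-'.
One more doubling of r-r-r-r gives the answer.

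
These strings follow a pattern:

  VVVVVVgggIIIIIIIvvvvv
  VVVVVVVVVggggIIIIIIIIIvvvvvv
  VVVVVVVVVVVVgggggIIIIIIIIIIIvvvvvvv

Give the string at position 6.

VVVVVVVVVVVVVVVVVVVVVggggggggIIIIIIIIIIIIIIIIIvvvvvvvvvv

Each string has the form V^{3n} g^{n+1} I^{2n+3} v^{n+3}, where the shown terms are n = 2, 3, 4.
At n = 7 the blocks have lengths 21, 8, 17, 10.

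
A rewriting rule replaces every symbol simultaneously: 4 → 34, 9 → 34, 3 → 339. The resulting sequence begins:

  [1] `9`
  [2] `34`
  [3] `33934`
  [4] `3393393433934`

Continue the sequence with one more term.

Applying the rule to each of the 13 symbols of 3393393433934 gives the pieces 339 339 34 339 339 34 339 34 339 339 34 339 34, which concatenate to the answer.

3393393433933934339343393393433934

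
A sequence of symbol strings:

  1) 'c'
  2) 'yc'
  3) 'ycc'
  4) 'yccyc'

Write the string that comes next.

From term 3 onward, concatenate the last term with the second-to-last: yc·c = ycc, ycc·yc = yccyc, …
So term 5 is yccyc·ycc.

yccycycc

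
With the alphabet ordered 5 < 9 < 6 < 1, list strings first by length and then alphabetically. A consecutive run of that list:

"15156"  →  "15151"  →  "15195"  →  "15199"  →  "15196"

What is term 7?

Stepping forward 2 times from 15196: 15196 → 15191, then the target.

15165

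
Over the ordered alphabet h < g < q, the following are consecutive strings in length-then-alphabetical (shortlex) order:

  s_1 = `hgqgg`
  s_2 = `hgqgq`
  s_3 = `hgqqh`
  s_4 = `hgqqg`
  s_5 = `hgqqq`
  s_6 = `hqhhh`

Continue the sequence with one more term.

The successor of hqhhh increments the rightmost position that isn't already q and resets every position after it to h.

hqhhg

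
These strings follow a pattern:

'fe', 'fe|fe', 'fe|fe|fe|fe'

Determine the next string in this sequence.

Each string is two copies of the previous one joined by '|'.
One more doubling of fe|fe|fe|fe gives the answer.

fe|fe|fe|fe|fe|fe|fe|fe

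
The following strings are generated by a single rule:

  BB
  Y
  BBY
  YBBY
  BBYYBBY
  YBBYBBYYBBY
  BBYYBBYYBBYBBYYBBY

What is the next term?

YBBYBBYYBBYBBYYBBYYBBYBBYYBBY

This is a Fibonacci-style word recurrence s(k) = s(k−2)·s(k−1): e.g. BB·Y = BBY.
Continuing: YBBYBBYYBBY · BBYYBBYYBBYBBYYBBY gives term 8.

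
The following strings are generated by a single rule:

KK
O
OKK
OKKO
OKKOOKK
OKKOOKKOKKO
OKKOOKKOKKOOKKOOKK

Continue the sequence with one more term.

OKKOOKKOKKOOKKOOKKOKKOOKKOKKO

Each term (from the third on) is the previous term followed by the one before it: term 3 = O·KK = OKK.
The next term joins OKKOOKKOKKOOKKOOKK and OKKOOKKOKKO.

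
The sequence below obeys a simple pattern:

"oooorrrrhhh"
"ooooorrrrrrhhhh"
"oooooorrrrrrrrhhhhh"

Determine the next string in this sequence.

Reading off run lengths: o runs 4, 5, 6; r runs 4, 6, 8; h runs 3, 4, 5 — each is linear in n, where the shown terms are n = 2, 3, 4.
Setting n = 5 gives 7, 10, 6 characters in each block.

ooooooorrrrrrrrrrhhhhhh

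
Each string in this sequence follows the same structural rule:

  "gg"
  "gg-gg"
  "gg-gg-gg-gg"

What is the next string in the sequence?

Every step duplicates the string with '-' between the halves.
Doubling gg-gg-gg-gg with '-' between the halves:

gg-gg-gg-gg-gg-gg-gg-gg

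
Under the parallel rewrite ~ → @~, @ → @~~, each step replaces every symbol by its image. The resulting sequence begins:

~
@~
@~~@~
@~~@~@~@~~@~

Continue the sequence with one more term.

@~~@~@~@~~@~@~~@~@~~@~@~@~~@~

Rewriting each symbol of @~~@~@~@~~@~: @→@~~, ~→@~, ~→@~, @→@~~, ~→@~, @→@~~, ~→@~, @→@~~, ~→@~, ~→@~, @→@~~, ~→@~, which concatenates to @~~ @~ @~ @~~ @~ @~~ @~ @~~ @~ @~ @~~ @~.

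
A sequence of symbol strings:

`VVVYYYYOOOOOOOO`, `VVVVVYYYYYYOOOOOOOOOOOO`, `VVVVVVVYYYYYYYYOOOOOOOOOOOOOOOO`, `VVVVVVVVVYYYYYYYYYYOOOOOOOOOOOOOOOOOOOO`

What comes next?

Reading off run lengths: V runs 3, 5, 7, 9; Y runs 4, 6, 8, 10; O runs 8, 12, 16, 20 — each is linear in n, where the shown terms are n = 2, 3, 4, 5.
At n = 6 the blocks have lengths 11, 12, 24.

VVVVVVVVVVVYYYYYYYYYYYYOOOOOOOOOOOOOOOOOOOOOOOO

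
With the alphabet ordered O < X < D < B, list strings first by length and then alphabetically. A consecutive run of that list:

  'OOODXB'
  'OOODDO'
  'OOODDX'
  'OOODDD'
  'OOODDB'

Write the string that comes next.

OOODBO

The successor of OOODDB increments the rightmost position that isn't already B and resets every position after it to O.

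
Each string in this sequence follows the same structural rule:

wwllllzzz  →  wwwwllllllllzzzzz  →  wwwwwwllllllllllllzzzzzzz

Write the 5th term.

wwwwwwwwwwllllllllllllllllllllzzzzzzzzzzz

Reading off run lengths: w runs 2, 4, 6; l runs 4, 8, 12; z runs 3, 5, 7 — each is linear in n (n = 1, 2, …).
At n = 5 the blocks have lengths 10, 20, 11.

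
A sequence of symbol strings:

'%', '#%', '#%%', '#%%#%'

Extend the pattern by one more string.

#%%#%#%%

Each term (from the third on) is the previous term followed by the one before it: term 3 = #%·% = #%%.
The next term joins #%%#% and #%%.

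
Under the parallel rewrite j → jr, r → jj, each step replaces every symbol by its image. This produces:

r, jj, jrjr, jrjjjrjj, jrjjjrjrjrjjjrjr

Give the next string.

Applying the rule to each of the 16 symbols of jrjjjrjrjrjjjrjr gives the pieces jr jj jr jr jr jj jr jj jr jj jr jr jr jj jr jj, which concatenate to the answer.

jrjjjrjrjrjjjrjjjrjjjrjrjrjjjrjj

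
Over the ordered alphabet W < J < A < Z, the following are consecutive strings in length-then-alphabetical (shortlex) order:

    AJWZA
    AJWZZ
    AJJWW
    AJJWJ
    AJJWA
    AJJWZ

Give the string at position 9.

Continuing the enumeration 3 steps past AJJWZ: AJJWZ → AJJJW → AJJJJ → (answer).

AJJJA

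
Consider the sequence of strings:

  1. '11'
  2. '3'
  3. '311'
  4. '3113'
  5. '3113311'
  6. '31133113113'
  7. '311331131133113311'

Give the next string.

31133113113311331131133113113

This is a Fibonacci-style word recurrence s(k) = s(k−1)·s(k−2): e.g. 3·11 = 311.
Continuing: 311331131133113311 · 31133113113 gives term 8.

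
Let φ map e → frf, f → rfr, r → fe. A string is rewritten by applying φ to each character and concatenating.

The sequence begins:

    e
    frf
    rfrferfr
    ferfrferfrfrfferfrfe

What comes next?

rfrfrfferfrferfrfrfferfrferfrferfrrfrfrfferfrferfrfrf

Replace each of the 20 characters of ferfrferfrfrfferfrfe in place — rfr frf fe rfr fe rfr frf fe rfr fe rfr fe rfr rfr frf fe rfr fe rfr frf — and concatenate.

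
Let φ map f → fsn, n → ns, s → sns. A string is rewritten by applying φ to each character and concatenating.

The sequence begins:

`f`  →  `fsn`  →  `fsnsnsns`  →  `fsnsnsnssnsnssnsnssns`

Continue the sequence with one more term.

Rewriting the 21 symbols of fsnsnsnssnsnssnsnssns one by one yields fsn sns ns sns ns sns ns sns sns ns sns ns sns sns ns sns ns sns sns ns sns; concatenated:

fsnsnsnssnsnssnsnssnssnsnssnsnssnssnsnssnsnssnssnsnssns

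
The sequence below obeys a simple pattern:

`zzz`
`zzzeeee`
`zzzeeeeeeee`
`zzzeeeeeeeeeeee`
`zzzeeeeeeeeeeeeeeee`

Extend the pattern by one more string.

zzzeeeeeeeeeeeeeeeeeeee

Each term is the previous one with eeee appended.
So the next term is zzzeeeeeeeeeeeeeeee·eeee.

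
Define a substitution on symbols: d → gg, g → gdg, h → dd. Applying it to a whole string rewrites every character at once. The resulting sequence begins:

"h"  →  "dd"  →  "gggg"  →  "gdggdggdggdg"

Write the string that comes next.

gdggggdggdggggdggdggggdggdggggdg

Apply φ to gdggdggdggdg symbol by symbol: g→gdg, d→gg, g→gdg, g→gdg, d→gg, g→gdg, g→gdg, d→gg, g→gdg, g→gdg, d→gg, g→gdg; joined: gdg gg gdg gdg gg gdg gdg gg gdg gdg gg gdg.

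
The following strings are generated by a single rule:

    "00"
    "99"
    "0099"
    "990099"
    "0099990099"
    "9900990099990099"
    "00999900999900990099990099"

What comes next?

990099009999009900999900999900990099990099

From term 3 onward, concatenate the second-to-last term with the last: 00·99 = 0099, 99·0099 = 990099, …
Continuing: 9900990099990099 · 00999900999900990099990099 gives term 8.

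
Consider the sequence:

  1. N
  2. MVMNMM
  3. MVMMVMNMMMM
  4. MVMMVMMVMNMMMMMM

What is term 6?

MVMMVMMVMMVMMVMNMMMMMMMMMM

Each term wraps the previous one in MVM on the left and MM on the right.
From MVMMVMMVMNMMMMMM, 2 further steps: MVMMVMMVMNMMMMMM → MVMMVMMVMMVMNMMMMMMMM → (answer).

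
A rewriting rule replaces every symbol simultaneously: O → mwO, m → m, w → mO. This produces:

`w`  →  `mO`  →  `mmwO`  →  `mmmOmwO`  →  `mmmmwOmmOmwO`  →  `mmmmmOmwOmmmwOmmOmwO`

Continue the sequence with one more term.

mmmmmmwOmmOmwOmmmmOmwOmmmwOmmOmwO

Replace each of the 20 characters of mmmmmOmwOmmmwOmmOmwO in place — m m m m m mwO m mO mwO m m m mO mwO m m mwO m mO mwO — and concatenate.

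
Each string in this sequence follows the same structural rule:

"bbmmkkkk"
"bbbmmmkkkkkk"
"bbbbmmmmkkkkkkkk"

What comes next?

bbbbbmmmmmkkkkkkkkkk

The n-th term is n b's then n m's then 2n k's, where the shown terms are n = 2, 3, 4.
Setting n = 5 gives 5, 5, 10 characters in each block.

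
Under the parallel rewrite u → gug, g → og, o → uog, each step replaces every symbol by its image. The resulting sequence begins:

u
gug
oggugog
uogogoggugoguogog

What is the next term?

guguogoguogoguogogoggugoguogogguguogoguogog

Replace each of the 17 characters of uogogoggugoguogog in place — gug uog og uog og uog og og gug og uog og gug uog og uog og — and concatenate.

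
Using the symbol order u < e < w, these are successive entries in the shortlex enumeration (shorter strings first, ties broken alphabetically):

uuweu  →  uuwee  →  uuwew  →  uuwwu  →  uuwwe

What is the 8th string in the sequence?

Advancing 3 positions from uuwwe through uuwwe → uuwww → ueuuu reaches term 8.

ueuue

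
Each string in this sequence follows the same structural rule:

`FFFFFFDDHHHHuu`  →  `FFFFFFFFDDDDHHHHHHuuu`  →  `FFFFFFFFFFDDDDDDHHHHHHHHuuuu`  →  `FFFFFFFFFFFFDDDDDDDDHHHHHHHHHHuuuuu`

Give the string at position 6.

FFFFFFFFFFFFFFFFDDDDDDDDDDDDHHHHHHHHHHHHHHuuuuuuu

Reading off run lengths: F runs 6, 8, 10, 12; D runs 2, 4, 6, 8; H runs 4, 6, 8, 10; u runs 2, 3, 4, 5 — each is linear in n, where the shown terms are n = 2, 3, 4, 5.
Setting n = 7 gives 16, 12, 14, 7 characters in each block.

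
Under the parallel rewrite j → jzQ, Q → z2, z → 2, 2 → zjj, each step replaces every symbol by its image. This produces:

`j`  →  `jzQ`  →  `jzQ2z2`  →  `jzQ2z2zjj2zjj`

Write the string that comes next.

φ(jzQ2z2zjj2zjj) expands symbol-by-symbol to jzQ 2 z2 zjj 2 zjj 2 jzQ jzQ zjj 2 jzQ jzQ; joining the 13 pieces gives the next term.

jzQ2z2zjj2zjj2jzQjzQzjj2jzQjzQ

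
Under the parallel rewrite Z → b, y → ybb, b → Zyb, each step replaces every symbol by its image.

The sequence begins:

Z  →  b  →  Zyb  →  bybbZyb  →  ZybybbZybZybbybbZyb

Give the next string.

Rewriting the 19 symbols of ZybybbZybZybbybbZyb one by one yields b ybb Zyb ybb Zyb Zyb b ybb Zyb b ybb Zyb Zyb ybb Zyb Zyb b ybb Zyb; concatenated:

bybbZybybbZybZybbybbZybbybbZybZybybbZybZybbybbZyb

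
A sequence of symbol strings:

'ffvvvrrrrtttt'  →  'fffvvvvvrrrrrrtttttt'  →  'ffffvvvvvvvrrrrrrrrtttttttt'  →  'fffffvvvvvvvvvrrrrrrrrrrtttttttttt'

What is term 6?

fffffffvvvvvvvvvvvvvrrrrrrrrrrrrrrtttttttttttttt

Reading off run lengths: f runs 2, 3, 4, 5; v runs 3, 5, 7, 9; r runs 4, 6, 8, 10; t runs 4, 6, 8, 10 — each is linear in n (n = 1, 2, …).
For term 6, n = 6, so the run lengths are 7, 13, 14, 14.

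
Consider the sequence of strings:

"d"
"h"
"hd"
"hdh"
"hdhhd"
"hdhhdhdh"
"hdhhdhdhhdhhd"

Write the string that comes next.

hdhhdhdhhdhhdhdhhdhdh

This is a Fibonacci-style word recurrence s(k) = s(k−1)·s(k−2): e.g. h·d = hd.
So term 8 is hdhhdhdhhdhhd·hdhhdhdh.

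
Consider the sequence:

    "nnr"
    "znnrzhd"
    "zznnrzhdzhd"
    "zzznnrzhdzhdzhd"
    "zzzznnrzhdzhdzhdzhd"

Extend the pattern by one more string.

zzzzznnrzhdzhdzhdzhdzhd

Each term wraps the previous one in z on the left and zhd on the right.
One more step from zzzznnrzhdzhdzhdzhd gives the answer.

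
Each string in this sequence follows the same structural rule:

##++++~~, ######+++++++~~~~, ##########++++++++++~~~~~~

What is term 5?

##################++++++++++++++++~~~~~~~~~~

Term n consists of 4n-2 #'s, followed by 3n+1 +'s, followed by 2n ~'s (n = 1, 2, …).
At n = 5 the blocks have lengths 18, 16, 10.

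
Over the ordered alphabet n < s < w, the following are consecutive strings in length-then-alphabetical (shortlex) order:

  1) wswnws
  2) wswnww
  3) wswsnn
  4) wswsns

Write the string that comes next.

Find the rightmost character of wswsns below w, bump it to the next letter, and reset everything to its right to n.

wswsnw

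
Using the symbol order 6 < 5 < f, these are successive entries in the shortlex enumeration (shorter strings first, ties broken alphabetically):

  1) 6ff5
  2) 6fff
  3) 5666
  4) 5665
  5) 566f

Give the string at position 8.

565f

Continuing the enumeration 3 steps past 566f: 566f → 5656 → 5655 → (answer).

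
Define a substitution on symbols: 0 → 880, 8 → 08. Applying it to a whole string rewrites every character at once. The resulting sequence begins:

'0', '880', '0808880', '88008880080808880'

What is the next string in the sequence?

08088808800808088808800888008880080808880

Replace each of the 17 characters of 88008880080808880 in place — 08 08 880 880 08 08 08 880 880 08 880 08 880 08 08 08 880 — and concatenate.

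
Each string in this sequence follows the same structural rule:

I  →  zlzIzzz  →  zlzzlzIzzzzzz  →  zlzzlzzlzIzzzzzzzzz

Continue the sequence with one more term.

s(k+1) = zlz·s(k)·zzz, so each term gains zlz as a prefix and zzz as a suffix.
So the next term is zlz·zlzzlzzlzIzzzzzzzzz·zzz.

zlzzlzzlzzlzIzzzzzzzzzzzz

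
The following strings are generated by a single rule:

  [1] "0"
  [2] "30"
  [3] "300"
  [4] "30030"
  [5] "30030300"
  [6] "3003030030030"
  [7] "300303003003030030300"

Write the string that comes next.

3003030030030300303003003030030030

From term 3 onward, concatenate the last term with the second-to-last: 30·0 = 300, 300·30 = 30030, …
The next term joins 300303003003030030300 and 3003030030030.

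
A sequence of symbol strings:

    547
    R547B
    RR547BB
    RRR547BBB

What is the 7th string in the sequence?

RRRRRR547BBBBBB

Each term wraps the previous one in R on the left and B on the right.
From RRR547BBB, 3 further steps: RRR547BBB → RRRR547BBBB → RRRRR547BBBBB → (answer).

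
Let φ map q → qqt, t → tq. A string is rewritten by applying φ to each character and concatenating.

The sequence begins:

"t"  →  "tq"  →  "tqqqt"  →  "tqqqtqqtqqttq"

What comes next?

tqqqtqqtqqttqqqtqqttqqqtqqttqtqqqt

Applying the rule to each of the 13 symbols of tqqqtqqtqqttq gives the pieces tq qqt qqt qqt tq qqt qqt tq qqt qqt tq tq qqt, which concatenate to the answer.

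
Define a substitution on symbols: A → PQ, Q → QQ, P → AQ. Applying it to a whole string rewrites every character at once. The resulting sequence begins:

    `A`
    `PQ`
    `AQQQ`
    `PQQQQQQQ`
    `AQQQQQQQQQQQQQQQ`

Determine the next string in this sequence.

Rewriting the 16 symbols of AQQQQQQQQQQQQQQQ one by one yields PQ QQ QQ QQ QQ QQ QQ QQ QQ QQ QQ QQ QQ QQ QQ QQ; concatenated:

PQQQQQQQQQQQQQQQQQQQQQQQQQQQQQQQ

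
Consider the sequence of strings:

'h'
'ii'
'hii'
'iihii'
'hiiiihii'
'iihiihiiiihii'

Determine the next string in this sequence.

This is a Fibonacci-style word recurrence s(k) = s(k−2)·s(k−1): e.g. h·ii = hii.
The next term joins hiiiihii and iihiihiiiihii.

hiiiihiiiihiihiiiihii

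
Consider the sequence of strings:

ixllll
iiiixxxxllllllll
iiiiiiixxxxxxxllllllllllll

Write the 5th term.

The n-th term is 3n-2 i's then 3n-2 x's then 4n l's (n = 1, 2, …).
For term 5, n = 5, so the run lengths are 13, 13, 20.

iiiiiiiiiiiiixxxxxxxxxxxxxllllllllllllllllllll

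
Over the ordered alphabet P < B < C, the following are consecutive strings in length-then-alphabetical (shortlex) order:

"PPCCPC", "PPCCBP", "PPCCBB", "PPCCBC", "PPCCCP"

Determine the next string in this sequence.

PPCCCB

The successor of PPCCCP increments the rightmost position that isn't already C and resets every position after it to P.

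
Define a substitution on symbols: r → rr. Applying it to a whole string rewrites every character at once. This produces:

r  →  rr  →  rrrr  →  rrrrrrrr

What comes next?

rrrrrrrrrrrrrrrr

Apply φ to rrrrrrrr symbol by symbol: r→rr, r→rr, r→rr, r→rr, r→rr, r→rr, r→rr, r→rr; joined: rr rr rr rr rr rr rr rr.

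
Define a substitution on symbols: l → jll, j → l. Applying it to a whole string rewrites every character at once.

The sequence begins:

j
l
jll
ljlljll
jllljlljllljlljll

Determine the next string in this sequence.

Rewriting the 17 symbols of jllljlljllljlljll one by one yields l jll jll jll l jll jll l jll jll jll l jll jll l jll jll; concatenated:

ljlljlljllljlljllljlljlljllljlljllljlljll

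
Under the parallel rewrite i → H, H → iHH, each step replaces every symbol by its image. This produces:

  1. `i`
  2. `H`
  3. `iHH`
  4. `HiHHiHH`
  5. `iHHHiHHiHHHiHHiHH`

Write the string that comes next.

Applying the rule to each of the 17 symbols of iHHHiHHiHHHiHHiHH gives the pieces H iHH iHH iHH H iHH iHH H iHH iHH iHH H iHH iHH H iHH iHH, which concatenate to the answer.

HiHHiHHiHHHiHHiHHHiHHiHHiHHHiHHiHHHiHHiHH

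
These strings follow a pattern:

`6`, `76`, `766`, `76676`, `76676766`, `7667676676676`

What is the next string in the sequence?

This is a Fibonacci-style word recurrence s(k) = s(k−1)·s(k−2): e.g. 76·6 = 766.
So term 7 is 7667676676676·76676766.

766767667667676676766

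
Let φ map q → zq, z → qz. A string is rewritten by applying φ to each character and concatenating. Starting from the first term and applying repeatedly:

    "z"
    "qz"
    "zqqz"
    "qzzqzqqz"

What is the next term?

Apply φ to qzzqzqqz symbol by symbol: q→zq, z→qz, z→qz, q→zq, z→qz, q→zq, q→zq, z→qz; joined: zq qz qz zq qz zq zq qz.

zqqzqzzqqzzqzqqz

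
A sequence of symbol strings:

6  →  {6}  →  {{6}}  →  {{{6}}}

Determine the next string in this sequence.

Every step adds { to the front and } to the end of the previous string.
Applying this once more to {{{6}}}:

{{{{6}}}}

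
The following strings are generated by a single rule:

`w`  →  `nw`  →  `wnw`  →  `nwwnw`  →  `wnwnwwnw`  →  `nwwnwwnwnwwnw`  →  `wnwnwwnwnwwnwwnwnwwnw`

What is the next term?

nwwnwwnwnwwnwwnwnwwnwnwwnwwnwnwwnw

Each term (from the third on) is the two preceding terms concatenated in order: term 3 = w·nw = wnw.
So term 8 is nwwnwwnwnwwnw·wnwnwwnwnwwnwwnwnwwnw.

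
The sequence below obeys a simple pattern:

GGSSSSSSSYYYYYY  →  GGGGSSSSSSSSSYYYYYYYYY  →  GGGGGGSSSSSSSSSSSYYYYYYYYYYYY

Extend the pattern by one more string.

GGGGGGGGSSSSSSSSSSSSSYYYYYYYYYYYYYYY

Term n consists of 2n-2 G's, followed by 2n+3 S's, followed by 3n Y's, where the shown terms are n = 2, 3, 4.
Setting n = 5 gives 8, 13, 15 characters in each block.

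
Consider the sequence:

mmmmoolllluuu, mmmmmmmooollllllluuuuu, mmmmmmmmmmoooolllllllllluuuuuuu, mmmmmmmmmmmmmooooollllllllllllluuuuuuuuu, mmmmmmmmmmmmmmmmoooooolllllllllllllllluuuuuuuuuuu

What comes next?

Each string has the form m^{3n+1} o^{n+1} l^{3n+1} u^{2n+1} (n = 1, 2, …).
At n = 6 the blocks have lengths 19, 7, 19, 13.

mmmmmmmmmmmmmmmmmmmooooooollllllllllllllllllluuuuuuuuuuuuu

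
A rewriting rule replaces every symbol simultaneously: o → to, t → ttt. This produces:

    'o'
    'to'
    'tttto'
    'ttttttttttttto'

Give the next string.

Replace each of the 14 characters of ttttttttttttto in place — ttt ttt ttt ttt ttt ttt ttt ttt ttt ttt ttt ttt ttt to — and concatenate.

tttttttttttttttttttttttttttttttttttttttto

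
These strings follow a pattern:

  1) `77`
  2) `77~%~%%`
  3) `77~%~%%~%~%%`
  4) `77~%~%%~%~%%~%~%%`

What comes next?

Each term is the previous one with ~%~%% appended.
So the next term is 77~%~%%~%~%%~%~%%·~%~%%.

77~%~%%~%~%%~%~%%~%~%%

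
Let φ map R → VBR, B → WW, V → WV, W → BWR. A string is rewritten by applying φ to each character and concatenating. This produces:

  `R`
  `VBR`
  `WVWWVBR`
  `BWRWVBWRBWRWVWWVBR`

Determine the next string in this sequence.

Rewriting the 18 symbols of BWRWVBWRBWRWVWWVBR one by one yields WW BWR VBR BWR WV WW BWR VBR WW BWR VBR BWR WV BWR BWR WV WW VBR; concatenated:

WWBWRVBRBWRWVWWBWRVBRWWBWRVBRBWRWVBWRBWRWVWWVBR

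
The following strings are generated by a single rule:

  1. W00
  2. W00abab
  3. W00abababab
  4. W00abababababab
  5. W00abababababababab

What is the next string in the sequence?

W00abababababababababab

Each term is the previous one with abab appended.
So the next term is W00abababababababab·abab.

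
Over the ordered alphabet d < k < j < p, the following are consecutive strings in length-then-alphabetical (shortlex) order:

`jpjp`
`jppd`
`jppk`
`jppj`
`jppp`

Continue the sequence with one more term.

pddd

The successor of jppp increments the rightmost position that isn't already p and resets every position after it to d.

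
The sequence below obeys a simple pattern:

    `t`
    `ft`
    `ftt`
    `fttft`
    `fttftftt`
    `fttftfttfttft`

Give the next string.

fttftfttfttftfttftftt

Each term (from the third on) is the previous term followed by the one before it: term 3 = ft·t = ftt.
So term 7 is fttftfttfttft·fttftftt.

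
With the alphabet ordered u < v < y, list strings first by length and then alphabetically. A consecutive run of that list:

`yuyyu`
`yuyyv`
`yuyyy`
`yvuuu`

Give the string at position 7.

Continuing the enumeration 3 steps past yvuuu: yvuuu → yvuuv → yvuuy → (answer).

yvuvu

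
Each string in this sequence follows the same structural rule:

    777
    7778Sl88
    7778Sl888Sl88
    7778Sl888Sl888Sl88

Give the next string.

7778Sl888Sl888Sl888Sl88

Each term is the previous one with 8Sl88 appended.
One more step from 7778Sl888Sl888Sl88 gives the answer.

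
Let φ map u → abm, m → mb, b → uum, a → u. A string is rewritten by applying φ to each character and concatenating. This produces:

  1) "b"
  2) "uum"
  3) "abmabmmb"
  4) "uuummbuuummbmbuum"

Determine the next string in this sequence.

Applying the rule to each of the 17 symbols of uuummbuuummbmbuum gives the pieces abm abm abm mb mb uum abm abm abm mb mb uum mb uum abm abm mb, which concatenate to the answer.

abmabmabmmbmbuumabmabmabmmbmbuummbuumabmabmmb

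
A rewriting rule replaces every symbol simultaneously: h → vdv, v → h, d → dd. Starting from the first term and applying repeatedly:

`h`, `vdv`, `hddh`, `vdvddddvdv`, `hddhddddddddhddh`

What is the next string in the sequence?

Replace each of the 16 characters of hddhddddddddhddh in place — vdv dd dd vdv dd dd dd dd dd dd dd dd vdv dd dd vdv — and concatenate.

vdvddddvdvddddddddddddddddvdvddddvdv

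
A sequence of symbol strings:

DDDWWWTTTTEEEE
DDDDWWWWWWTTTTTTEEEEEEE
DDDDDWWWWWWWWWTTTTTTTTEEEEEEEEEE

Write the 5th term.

Term n consists of n+2 D's, followed by 3n W's, followed by 2n+2 T's, followed by 3n+1 E's (n = 1, 2, …).
At n = 5 the blocks have lengths 7, 15, 12, 16.

DDDDDDDWWWWWWWWWWWWWWWTTTTTTTTTTTTEEEEEEEEEEEEEEEE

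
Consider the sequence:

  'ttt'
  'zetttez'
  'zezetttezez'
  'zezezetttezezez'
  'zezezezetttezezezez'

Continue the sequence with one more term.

zezezezezetttezezezezez

Each term wraps the previous one in ze on the left and ez on the right.
So the next term is ze·zezezezetttezezezez·ez.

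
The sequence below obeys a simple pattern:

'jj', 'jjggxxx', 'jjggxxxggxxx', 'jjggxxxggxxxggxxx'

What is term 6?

jjggxxxggxxxggxxxggxxxggxxx

Each term is the previous one with ggxxx appended.
From jjggxxxggxxxggxxx, 2 further steps: jjggxxxggxxxggxxx → jjggxxxggxxxggxxxggxxx → (answer).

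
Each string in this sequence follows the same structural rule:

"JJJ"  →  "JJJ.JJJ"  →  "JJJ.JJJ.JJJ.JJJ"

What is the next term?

Each string is two copies of the previous one joined by '.'.
Doubling JJJ.JJJ.JJJ.JJJ with '.' between the halves:

JJJ.JJJ.JJJ.JJJ.JJJ.JJJ.JJJ.JJJ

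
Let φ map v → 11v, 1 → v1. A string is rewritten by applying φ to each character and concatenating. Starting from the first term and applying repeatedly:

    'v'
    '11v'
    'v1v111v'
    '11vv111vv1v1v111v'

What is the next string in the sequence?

φ(11vv111vv1v1v111v) expands symbol-by-symbol to v1 v1 11v 11v v1 v1 v1 11v 11v v1 11v v1 11v v1 v1 v1 11v; joining the 17 pieces gives the next term.

v1v111v11vv1v1v111v11vv111vv111vv1v1v111v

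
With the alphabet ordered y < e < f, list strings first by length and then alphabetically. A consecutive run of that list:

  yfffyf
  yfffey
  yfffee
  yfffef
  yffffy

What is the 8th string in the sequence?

eyyyyy

Continuing the enumeration 3 steps past yffffy: yffffy → yffffe → yfffff → (answer).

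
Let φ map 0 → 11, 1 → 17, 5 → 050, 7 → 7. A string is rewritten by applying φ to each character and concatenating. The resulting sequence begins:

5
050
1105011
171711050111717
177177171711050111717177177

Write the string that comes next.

Rewriting the 27 symbols of 177177171711050111717177177 one by one yields 17 7 7 17 7 7 17 7 17 7 17 17 11 050 11 17 17 17 7 17 7 17 7 7 17 7 7; concatenated:

1777177717717717171105011171717717717771777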